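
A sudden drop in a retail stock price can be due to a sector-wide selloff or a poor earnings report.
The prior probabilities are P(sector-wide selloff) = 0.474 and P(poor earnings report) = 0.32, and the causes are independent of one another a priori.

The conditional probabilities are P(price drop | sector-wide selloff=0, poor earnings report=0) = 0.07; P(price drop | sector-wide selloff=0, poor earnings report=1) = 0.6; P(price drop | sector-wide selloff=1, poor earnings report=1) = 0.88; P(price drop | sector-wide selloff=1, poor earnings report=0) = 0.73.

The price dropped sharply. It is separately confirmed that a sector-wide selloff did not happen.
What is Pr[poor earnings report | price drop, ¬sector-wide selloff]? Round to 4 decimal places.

By total probability over both values of poor earnings report:
  P(price drop | ¬sector-wide selloff) = 0.07×0.68 + 0.6×0.32
        = 0.047600 + 0.192000 = 0.239600
Configurations with poor earnings report contribute 0.192000, so
  P(poor earnings report | price drop, ¬sector-wide selloff) = 0.192000 / 0.239600 ≈ 0.8013

Pr[poor earnings report | price drop, ¬sector-wide selloff] ≈ 0.8013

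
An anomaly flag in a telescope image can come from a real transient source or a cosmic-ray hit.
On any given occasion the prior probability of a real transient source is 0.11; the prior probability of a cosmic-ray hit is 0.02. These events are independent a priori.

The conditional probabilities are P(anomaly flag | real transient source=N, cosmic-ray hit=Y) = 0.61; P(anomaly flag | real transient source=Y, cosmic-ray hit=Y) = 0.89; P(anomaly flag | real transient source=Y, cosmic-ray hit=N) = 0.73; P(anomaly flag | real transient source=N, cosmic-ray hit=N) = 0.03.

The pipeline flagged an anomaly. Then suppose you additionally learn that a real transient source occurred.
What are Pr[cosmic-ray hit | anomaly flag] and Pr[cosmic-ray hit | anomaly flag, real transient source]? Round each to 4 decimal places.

P(anomaly flag) = 0.03·0.89·0.98 + 0.61·0.89·0.02 + 0.73·0.11·0.98 + 0.89·0.11·0.02 = 0.026166 + 0.010858 + 0.078694 + 0.001958 = 0.117676
Of this, 0.012816 comes from 0.010858 + 0.001958 (the cosmic-ray hit=true cases).
So P(cosmic-ray hit | anomaly flag) = 0.012816/0.117676 ≈ 0.1089.

With the extra evidence:
Numerator (weight on configurations with cosmic-ray hit): 0.89·0.02 = 0.017800
Normalizer over all consistent configurations: 0.73·0.98 + 0.89·0.02 = 0.733200
Posterior = 0.017800 / 0.733200 ≈ 0.0243
This is intercausal reasoning (explaining away): once real transient source accounts for the anomaly flag, cosmic-ray hit becomes less likely.

Pr[cosmic-ray hit | anomaly flag] ≈ 0.1089; Pr[cosmic-ray hit | anomaly flag, real transient source] ≈ 0.0243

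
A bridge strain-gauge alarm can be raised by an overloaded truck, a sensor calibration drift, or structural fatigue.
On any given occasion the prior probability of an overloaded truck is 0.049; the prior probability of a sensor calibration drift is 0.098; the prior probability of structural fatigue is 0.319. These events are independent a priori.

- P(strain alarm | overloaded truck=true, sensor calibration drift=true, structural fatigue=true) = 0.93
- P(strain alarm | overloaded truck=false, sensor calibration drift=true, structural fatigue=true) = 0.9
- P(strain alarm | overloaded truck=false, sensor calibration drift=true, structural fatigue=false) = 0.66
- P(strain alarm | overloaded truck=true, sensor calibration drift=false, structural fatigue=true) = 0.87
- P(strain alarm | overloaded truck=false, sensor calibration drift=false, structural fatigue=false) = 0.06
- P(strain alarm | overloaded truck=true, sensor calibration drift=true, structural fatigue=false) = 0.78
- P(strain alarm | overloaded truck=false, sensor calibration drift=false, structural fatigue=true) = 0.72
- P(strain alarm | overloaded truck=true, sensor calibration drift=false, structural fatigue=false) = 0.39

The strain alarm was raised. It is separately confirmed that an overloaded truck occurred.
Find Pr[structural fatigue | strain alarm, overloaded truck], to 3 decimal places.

P(strain alarm | overloaded truck) = 0.39·0.902·0.681 + 0.87·0.902·0.319 + 0.78·0.098·0.681 + 0.93·0.098·0.319 = 0.239562 + 0.250332 + 0.052056 + 0.029074 = 0.571024
Of this, 0.279406 comes from 0.250332 + 0.029074 (the structural fatigue=true cases).
P(structural fatigue | strain alarm, overloaded truck) = 0.279406 / 0.571024 ≈ 0.489

Pr[structural fatigue | strain alarm, overloaded truck] ≈ 0.489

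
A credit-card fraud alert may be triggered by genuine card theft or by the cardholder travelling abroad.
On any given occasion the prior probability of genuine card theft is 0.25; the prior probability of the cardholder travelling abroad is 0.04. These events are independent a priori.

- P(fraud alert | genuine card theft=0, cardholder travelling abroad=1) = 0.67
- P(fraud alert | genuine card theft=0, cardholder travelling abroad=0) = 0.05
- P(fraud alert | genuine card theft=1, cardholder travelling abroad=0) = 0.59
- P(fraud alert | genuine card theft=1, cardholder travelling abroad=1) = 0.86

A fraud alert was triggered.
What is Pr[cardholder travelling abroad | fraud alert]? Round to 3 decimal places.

Pr[cardholder travelling abroad | fraud alert] ≈ 0.139

P(fraud alert) = 0.05·0.75·0.96 + 0.67·0.75·0.04 + 0.59·0.25·0.96 + 0.86·0.25·0.04 = 0.036000 + 0.020100 + 0.141600 + 0.008600 = 0.206300
Of this, 0.028700 comes from 0.020100 + 0.008600 (the cardholder travelling abroad=true cases).
P(cardholder travelling abroad | fraud alert) = 0.028700 / 0.206300 ≈ 0.139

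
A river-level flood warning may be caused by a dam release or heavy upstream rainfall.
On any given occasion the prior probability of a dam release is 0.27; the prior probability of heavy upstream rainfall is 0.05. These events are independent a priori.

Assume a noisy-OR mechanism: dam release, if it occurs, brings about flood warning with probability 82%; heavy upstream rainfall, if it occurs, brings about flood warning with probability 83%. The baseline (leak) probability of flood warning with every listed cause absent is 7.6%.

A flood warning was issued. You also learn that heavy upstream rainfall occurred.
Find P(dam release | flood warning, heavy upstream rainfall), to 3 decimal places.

P(dam release | flood warning, heavy upstream rainfall) ≈ 0.299

Under noisy-OR, P(flood warning | causes) = 1 − (1−0.076)·∏(1−qᵢ) over the active causes.
Numerator (weight on configurations with dam release): 0.971726×0.27 = 0.262366
The normalizing constant is 0.84292×0.73 + 0.971726×0.27 = 0.877698
P(dam release | flood warning, heavy upstream rainfall) = 0.262366/0.877698 ≈ 0.299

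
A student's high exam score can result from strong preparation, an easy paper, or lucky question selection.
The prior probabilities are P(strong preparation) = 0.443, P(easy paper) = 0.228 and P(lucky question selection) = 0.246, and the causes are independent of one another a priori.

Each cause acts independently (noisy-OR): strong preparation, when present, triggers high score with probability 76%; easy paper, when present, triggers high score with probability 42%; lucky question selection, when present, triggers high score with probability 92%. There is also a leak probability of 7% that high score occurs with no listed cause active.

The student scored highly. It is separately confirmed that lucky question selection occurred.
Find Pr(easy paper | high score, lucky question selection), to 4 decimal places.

Under noisy-OR, P(high score | causes) = 1 − (1−0.07)·∏(1−qᵢ) over the active causes.
Numerator (weight on configurations with easy paper): 0.121516 + 0.099958 = 0.221474
Normalizer over all consistent configurations: 0.9256*0.557*0.772 + 0.956848*0.557*0.228 + 0.982144*0.443*0.772 + 0.989644*0.443*0.228 = 0.955375
Posterior = 0.221474 / 0.955375 ≈ 0.2318

Pr(easy paper | high score, lucky question selection) ≈ 0.2318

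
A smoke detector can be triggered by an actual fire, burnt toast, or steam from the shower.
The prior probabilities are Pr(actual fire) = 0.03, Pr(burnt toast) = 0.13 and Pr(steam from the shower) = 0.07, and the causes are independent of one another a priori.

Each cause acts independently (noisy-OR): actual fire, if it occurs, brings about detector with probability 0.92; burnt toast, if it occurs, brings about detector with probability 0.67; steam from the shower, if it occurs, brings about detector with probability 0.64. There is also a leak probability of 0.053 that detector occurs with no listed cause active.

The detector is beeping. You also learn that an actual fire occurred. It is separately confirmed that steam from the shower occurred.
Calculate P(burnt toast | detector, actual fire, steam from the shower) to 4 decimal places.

P(burnt toast | detector, actual fire, steam from the shower) ≈ 0.1321

Under noisy-OR, P(detector | causes) = 1 − (1−0.053)·∏(1−qᵢ) over the active causes.
Weight on burnt toast=true, given the evidence: 0.991*0.13 = 0.128830
The normalizing constant is 0.972726*0.87 + 0.991*0.13 = 0.975102
Posterior = 0.128830 / 0.975102 ≈ 0.1321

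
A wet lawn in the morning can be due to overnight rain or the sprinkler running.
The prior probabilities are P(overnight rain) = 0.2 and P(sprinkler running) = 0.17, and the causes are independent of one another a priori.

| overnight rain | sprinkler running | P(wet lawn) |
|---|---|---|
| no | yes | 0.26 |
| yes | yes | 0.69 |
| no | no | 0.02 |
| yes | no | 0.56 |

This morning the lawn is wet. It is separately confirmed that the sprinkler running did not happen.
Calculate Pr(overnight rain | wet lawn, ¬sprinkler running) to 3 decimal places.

P(wet lawn | ¬sprinkler running) = 0.02*0.8 + 0.56*0.2 = 0.016000 + 0.112000 = 0.128000
Of this, 0.112000 comes from 0.56*0.2 (the overnight rain=true cases).
So P(overnight rain | wet lawn, ¬sprinkler running) = 0.112000/0.128000 ≈ 0.875.

Pr(overnight rain | wet lawn, ¬sprinkler running) ≈ 0.875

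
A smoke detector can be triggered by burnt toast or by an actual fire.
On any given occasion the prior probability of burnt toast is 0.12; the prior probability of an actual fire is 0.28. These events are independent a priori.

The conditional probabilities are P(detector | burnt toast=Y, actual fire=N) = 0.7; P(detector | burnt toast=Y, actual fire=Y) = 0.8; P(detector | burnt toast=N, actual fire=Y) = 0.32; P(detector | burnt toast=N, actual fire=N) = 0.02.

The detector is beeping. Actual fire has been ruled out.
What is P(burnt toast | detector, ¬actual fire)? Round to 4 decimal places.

P(burnt toast | detector, ¬actual fire) ≈ 0.8268

For the numerator, keep only burnt toast=true terms: 0.7*0.12 = 0.084000
Normalizer over all consistent configurations: 0.02*0.88 + 0.7*0.12 = 0.101600
P(burnt toast | detector, ¬actual fire) = 0.084000/0.101600 ≈ 0.8268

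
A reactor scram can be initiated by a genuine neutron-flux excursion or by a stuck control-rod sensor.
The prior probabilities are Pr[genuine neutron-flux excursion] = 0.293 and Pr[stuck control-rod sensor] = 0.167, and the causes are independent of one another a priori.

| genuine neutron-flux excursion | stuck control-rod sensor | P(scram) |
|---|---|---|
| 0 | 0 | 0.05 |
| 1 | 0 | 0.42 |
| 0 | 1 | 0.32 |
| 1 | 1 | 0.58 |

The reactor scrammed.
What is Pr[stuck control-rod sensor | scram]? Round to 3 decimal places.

Pr[stuck control-rod sensor | scram] ≈ 0.334

Numerator (weight on configurations with stuck control-rod sensor): 0.037782 + 0.028380 = 0.066162
Denominator P(scram): 0.05×0.707×0.833 + 0.32×0.707×0.167 + 0.42×0.293×0.833 + 0.58×0.293×0.167 = 0.198118
Posterior = 0.066162 / 0.198118 ≈ 0.334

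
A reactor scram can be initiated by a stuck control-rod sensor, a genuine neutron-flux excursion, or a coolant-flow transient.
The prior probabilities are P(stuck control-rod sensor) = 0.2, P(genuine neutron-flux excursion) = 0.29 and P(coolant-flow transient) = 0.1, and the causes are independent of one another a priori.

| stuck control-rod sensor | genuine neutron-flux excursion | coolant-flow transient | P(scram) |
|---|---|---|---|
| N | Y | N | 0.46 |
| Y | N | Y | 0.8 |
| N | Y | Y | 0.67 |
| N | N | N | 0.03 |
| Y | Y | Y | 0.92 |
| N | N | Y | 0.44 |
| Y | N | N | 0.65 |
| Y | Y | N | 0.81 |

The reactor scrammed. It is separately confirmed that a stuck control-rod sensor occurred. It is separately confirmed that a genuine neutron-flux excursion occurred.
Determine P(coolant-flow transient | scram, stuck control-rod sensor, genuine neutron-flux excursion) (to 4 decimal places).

Numerator (weight on configurations with coolant-flow transient): 0.92×0.1 = 0.092000
Denominator P(scram | stuck control-rod sensor, genuine neutron-flux excursion): 0.81×0.9 + 0.92×0.1 = 0.821000
Posterior = 0.092000 / 0.821000 ≈ 0.1121

P(coolant-flow transient | scram, stuck control-rod sensor, genuine neutron-flux excursion) ≈ 0.1121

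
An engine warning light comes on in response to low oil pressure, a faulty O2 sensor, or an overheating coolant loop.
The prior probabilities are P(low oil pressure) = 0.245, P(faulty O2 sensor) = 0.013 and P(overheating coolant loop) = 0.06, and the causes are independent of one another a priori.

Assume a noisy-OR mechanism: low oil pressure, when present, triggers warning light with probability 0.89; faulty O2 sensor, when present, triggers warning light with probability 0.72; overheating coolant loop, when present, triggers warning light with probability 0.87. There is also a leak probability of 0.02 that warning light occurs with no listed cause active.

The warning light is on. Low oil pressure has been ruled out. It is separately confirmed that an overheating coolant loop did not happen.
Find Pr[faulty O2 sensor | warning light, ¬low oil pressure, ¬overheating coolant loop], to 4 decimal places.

Pr[faulty O2 sensor | warning light, ¬low oil pressure, ¬overheating coolant loop] ≈ 0.3233

Under noisy-OR, P(warning light | causes) = 1 − (1−0.02)·∏(1−qᵢ) over the active causes.
Enumerate both values of faulty O2 sensor and weight by the priors:
  P(warning light | ¬low oil pressure, ¬overheating coolant loop) = 0.02×0.987 + 0.7256×0.013
        = 0.019740 + 0.009433 = 0.029173
Configurations with faulty O2 sensor contribute 0.009433, so
  P(faulty O2 sensor | warning light, ¬low oil pressure, ¬overheating coolant loop) = 0.009433 / 0.029173 ≈ 0.3233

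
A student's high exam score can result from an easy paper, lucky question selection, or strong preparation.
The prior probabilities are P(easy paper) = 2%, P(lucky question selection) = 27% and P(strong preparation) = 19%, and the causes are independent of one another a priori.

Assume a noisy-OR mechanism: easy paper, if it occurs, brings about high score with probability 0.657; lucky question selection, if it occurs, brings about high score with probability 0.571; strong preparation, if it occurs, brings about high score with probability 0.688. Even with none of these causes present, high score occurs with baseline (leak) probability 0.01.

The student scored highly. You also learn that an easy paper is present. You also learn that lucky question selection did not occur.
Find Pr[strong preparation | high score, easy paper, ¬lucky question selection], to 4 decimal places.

Under noisy-OR, P(high score | causes) = 1 − (1−0.01)·∏(1−qᵢ) over the active causes.
P(high score | easy paper, ¬lucky question selection) = 0.66043·0.81 + 0.894054·0.19 = 0.534948 + 0.169870 = 0.704818
Of this, 0.169870 comes from 0.894054·0.19 (the strong preparation=true cases).
P(strong preparation | high score, easy paper, ¬lucky question selection) = 0.169870 / 0.704818 ≈ 0.2410

Pr[strong preparation | high score, easy paper, ¬lucky question selection] ≈ 0.2410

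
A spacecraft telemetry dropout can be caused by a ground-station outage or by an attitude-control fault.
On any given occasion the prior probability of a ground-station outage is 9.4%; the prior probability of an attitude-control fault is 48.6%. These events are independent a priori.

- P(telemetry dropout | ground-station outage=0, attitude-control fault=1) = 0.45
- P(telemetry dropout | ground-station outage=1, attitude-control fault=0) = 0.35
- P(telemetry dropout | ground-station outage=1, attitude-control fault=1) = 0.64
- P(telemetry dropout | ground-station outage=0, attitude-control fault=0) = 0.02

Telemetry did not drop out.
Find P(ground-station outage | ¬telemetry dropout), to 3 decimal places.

Enumerate the 4 (ground-station outage, attitude-control fault) configurations and weight by the priors:
  P(¬telemetry dropout) = 0.98×0.906×0.514 + 0.55×0.906×0.486 + 0.65×0.094×0.514 + 0.36×0.094×0.486
        = 0.456370 + 0.242174 + 0.031405 + 0.016446 = 0.746395
Configurations with ground-station outage contribute 0.047851, so
  P(ground-station outage | ¬telemetry dropout) = 0.047851 / 0.746395 ≈ 0.064

P(ground-station outage | ¬telemetry dropout) ≈ 0.064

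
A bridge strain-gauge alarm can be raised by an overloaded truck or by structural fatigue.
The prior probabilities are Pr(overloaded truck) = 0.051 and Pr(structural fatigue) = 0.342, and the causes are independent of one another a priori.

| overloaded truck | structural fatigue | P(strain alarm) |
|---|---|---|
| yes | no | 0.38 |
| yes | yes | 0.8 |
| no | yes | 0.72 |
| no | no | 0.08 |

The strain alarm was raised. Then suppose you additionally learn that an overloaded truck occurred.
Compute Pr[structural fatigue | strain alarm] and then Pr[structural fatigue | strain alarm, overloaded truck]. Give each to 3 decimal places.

Pr[structural fatigue | strain alarm] ≈ 0.798; Pr[structural fatigue | strain alarm, overloaded truck] ≈ 0.522

Numerator (weight on configurations with structural fatigue): 0.233682 + 0.013954 = 0.247636
Normalizer over all consistent configurations: 0.08·0.949·0.658 + 0.72·0.949·0.342 + 0.38·0.051·0.658 + 0.8·0.051·0.342 = 0.310343
P(structural fatigue | strain alarm) = 0.247636/0.310343 ≈ 0.798

Now condition on the additional information:
P(strain alarm | overloaded truck) = 0.38*0.658 + 0.8*0.342 = 0.250040 + 0.273600 = 0.523640
Of this, 0.273600 comes from 0.8*0.342 (the structural fatigue=true cases).
Hence the posterior is 0.273600/0.523640 ≈ 0.522.
The drop from 0.798 to 0.522 is the explaining-away (discounting) effect.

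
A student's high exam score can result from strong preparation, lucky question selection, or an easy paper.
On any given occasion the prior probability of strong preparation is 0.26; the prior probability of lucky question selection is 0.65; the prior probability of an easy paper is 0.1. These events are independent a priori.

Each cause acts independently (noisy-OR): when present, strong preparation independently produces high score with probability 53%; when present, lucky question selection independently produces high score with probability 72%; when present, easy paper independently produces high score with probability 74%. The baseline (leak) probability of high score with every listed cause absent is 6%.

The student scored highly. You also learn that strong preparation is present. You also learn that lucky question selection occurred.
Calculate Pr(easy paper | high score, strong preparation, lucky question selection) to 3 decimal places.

Under noisy-OR, P(high score | causes) = 1 − (1−0.06)·∏(1−qᵢ) over the active causes.
By total probability over both values of easy paper:
  P(high score | strong preparation, lucky question selection) = 0.876296·0.9 + 0.967837·0.1
        = 0.788666 + 0.096784 = 0.885450
Configurations with easy paper contribute 0.096784, so
  P(easy paper | high score, strong preparation, lucky question selection) = 0.096784 / 0.885450 ≈ 0.109

Pr(easy paper | high score, strong preparation, lucky question selection) ≈ 0.109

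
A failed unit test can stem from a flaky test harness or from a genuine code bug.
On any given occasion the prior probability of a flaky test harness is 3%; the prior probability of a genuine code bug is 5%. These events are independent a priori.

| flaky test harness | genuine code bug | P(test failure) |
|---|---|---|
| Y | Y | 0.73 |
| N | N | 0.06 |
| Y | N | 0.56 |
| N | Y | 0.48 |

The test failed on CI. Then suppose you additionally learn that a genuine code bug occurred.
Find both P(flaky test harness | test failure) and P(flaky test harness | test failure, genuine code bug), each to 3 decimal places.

P(flaky test harness | test failure) ≈ 0.178; P(flaky test harness | test failure, genuine code bug) ≈ 0.045

P(test failure) = 0.06·0.97·0.95 + 0.48·0.97·0.05 + 0.56·0.03·0.95 + 0.73·0.03·0.05 = 0.055290 + 0.023280 + 0.015960 + 0.001095 = 0.095625
The flaky test harness-present share is 0.015960 + 0.001095 = 0.017055.
Hence the posterior is 0.017055/0.095625 ≈ 0.178.

Now condition on the additional information:
P(test failure | genuine code bug) = 0.48·0.97 + 0.73·0.03 = 0.465600 + 0.021900 = 0.487500
Of this, 0.021900 comes from 0.73·0.03 (the flaky test harness=true cases).
Hence the posterior is 0.021900/0.487500 ≈ 0.045.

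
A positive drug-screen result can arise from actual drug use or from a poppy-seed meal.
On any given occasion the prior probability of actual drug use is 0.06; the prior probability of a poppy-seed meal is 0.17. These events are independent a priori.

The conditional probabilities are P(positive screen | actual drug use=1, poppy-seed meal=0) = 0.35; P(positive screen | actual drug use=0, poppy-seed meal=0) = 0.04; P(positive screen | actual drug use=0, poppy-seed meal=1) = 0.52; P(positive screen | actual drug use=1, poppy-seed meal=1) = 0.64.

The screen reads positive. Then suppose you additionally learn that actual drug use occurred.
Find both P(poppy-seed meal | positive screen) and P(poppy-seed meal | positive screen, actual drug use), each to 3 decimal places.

P(poppy-seed meal | positive screen) ≈ 0.648; P(poppy-seed meal | positive screen, actual drug use) ≈ 0.272

Weight on poppy-seed meal=true, given the evidence: 0.083096 + 0.006528 = 0.089624
Normalizer over all consistent configurations: 0.04·0.94·0.83 + 0.52·0.94·0.17 + 0.35·0.06·0.83 + 0.64·0.06·0.17 = 0.138262
Posterior = 0.089624 / 0.138262 ≈ 0.648

With the extra evidence:
Enumerate both values of poppy-seed meal and weight by the priors:
  P(positive screen | actual drug use) = 0.35*0.83 + 0.64*0.17
        = 0.290500 + 0.108800 = 0.399300
Configurations with poppy-seed meal contribute 0.108800, so
  P(poppy-seed meal | positive screen, actual drug use) = 0.108800 / 0.399300 ≈ 0.272
Conditioning on actual drug use lowers the posterior on poppy-seed meal: the classic explaining-away effect in a common-effect structure.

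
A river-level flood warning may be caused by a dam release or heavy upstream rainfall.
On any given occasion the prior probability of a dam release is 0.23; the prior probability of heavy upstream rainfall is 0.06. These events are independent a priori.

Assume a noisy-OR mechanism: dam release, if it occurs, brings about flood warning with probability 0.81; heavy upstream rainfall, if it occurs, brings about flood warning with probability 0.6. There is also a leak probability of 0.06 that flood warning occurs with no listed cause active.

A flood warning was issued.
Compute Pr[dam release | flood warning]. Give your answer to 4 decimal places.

Pr[dam release | flood warning] ≈ 0.7249

Under noisy-OR, P(flood warning | causes) = 1 − (1−0.06)·∏(1−qᵢ) over the active causes.
For the numerator, keep only dam release=true terms: 0.177587 + 0.012814 = 0.190401
Normalizer over all consistent configurations: 0.06×0.77×0.94 + 0.624×0.77×0.06 + 0.8214×0.23×0.94 + 0.92856×0.23×0.06 = 0.262658
P(dam release | flood warning) = 0.190401/0.262658 ≈ 0.7249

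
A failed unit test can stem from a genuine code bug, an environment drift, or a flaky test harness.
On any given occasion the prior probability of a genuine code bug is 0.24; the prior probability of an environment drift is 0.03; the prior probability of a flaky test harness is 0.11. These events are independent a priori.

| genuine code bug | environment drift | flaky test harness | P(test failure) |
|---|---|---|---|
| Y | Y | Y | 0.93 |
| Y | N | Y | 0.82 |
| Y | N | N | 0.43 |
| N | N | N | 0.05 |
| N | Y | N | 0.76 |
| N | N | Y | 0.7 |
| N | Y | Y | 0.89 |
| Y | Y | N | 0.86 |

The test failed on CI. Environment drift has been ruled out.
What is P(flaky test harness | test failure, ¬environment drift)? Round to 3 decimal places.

P(flaky test harness | test failure, ¬environment drift) ≈ 0.389

By total probability over the 4 (genuine code bug, flaky test harness) configurations:
  P(test failure | ¬environment drift) = 0.05×0.76×0.89 + 0.7×0.76×0.11 + 0.43×0.24×0.89 + 0.82×0.24×0.11
        = 0.033820 + 0.058520 + 0.091848 + 0.021648 = 0.205836
The terms with flaky test harness present sum to 0.080168, so
  P(flaky test harness | test failure, ¬environment drift) = 0.080168 / 0.205836 ≈ 0.389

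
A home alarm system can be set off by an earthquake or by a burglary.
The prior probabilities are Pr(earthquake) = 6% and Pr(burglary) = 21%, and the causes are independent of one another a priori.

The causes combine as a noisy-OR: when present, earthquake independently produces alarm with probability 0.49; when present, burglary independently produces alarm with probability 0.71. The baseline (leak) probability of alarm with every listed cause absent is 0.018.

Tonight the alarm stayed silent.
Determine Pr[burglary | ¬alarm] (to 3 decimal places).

Pr[burglary | ¬alarm] ≈ 0.072

Under noisy-OR, P(alarm | causes) = 1 − (1−0.018)·∏(1−qᵢ) over the active causes.
By total probability over the 4 (earthquake, burglary) configurations:
  P(¬alarm) = 0.982×0.94×0.79 + 0.28478×0.94×0.21 + 0.50082×0.06×0.79 + 0.145238×0.06×0.21
        = 0.729233 + 0.056216 + 0.023739 + 0.001830 = 0.811018
Keeping only the burglary-present terms gives 0.058046, so
  P(burglary | ¬alarm) = 0.058046 / 0.811018 ≈ 0.072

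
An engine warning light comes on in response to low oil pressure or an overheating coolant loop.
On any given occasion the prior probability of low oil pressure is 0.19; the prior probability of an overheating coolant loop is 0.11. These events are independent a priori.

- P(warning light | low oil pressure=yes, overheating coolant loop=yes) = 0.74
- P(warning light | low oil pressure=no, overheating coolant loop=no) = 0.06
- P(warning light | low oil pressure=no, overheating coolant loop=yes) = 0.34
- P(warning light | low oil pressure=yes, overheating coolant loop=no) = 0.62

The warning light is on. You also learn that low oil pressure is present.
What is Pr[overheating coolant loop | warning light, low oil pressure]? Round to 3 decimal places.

P(warning light | low oil pressure) = 0.62*0.89 + 0.74*0.11 = 0.551800 + 0.081400 = 0.633200
Restricting to configurations with overheating coolant loop present: 0.74*0.11 = 0.081400.
P(overheating coolant loop | warning light, low oil pressure) = 0.081400 / 0.633200 ≈ 0.129

Pr[overheating coolant loop | warning light, low oil pressure] ≈ 0.129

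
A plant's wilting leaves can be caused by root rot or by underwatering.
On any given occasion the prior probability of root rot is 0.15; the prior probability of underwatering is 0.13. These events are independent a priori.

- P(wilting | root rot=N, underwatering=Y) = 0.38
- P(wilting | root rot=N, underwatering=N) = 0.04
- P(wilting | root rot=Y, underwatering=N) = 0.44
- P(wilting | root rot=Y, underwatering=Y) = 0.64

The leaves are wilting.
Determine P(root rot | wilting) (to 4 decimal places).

P(root rot | wilting) ≈ 0.4941

Numerator (weight on configurations with root rot): 0.057420 + 0.012480 = 0.069900
Denominator P(wilting): 0.04×0.85×0.87 + 0.38×0.85×0.13 + 0.44×0.15×0.87 + 0.64×0.15×0.13 = 0.141470
P(root rot | wilting) = 0.069900/0.141470 ≈ 0.4941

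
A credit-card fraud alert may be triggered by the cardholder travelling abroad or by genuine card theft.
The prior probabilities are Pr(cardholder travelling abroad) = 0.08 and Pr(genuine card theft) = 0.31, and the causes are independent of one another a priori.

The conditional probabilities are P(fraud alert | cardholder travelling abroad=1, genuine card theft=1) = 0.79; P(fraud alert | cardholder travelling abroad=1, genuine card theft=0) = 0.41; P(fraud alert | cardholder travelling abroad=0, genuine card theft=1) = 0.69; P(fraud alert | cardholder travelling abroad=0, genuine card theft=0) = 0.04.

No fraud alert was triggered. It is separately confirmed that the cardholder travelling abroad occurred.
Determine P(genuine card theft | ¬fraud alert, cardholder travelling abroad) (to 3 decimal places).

P(genuine card theft | ¬fraud alert, cardholder travelling abroad) ≈ 0.138

Sum P(¬fraud alert|·) weighted by the priors over both values of genuine card theft:
  P(¬fraud alert | cardholder travelling abroad) = 0.59×0.69 + 0.21×0.31
        = 0.407100 + 0.065100 = 0.472200
Keeping only the genuine card theft-present terms gives 0.065100, so
  P(genuine card theft | ¬fraud alert, cardholder travelling abroad) = 0.065100 / 0.472200 ≈ 0.138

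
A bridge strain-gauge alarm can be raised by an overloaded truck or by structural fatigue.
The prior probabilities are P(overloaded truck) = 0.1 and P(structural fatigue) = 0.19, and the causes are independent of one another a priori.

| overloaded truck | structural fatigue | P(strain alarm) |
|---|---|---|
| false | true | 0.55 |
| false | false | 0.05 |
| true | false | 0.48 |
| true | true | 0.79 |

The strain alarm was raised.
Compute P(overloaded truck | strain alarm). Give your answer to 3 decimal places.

P(overloaded truck | strain alarm) ≈ 0.292

P(strain alarm) = 0.05×0.9×0.81 + 0.55×0.9×0.19 + 0.48×0.1×0.81 + 0.79×0.1×0.19 = 0.036450 + 0.094050 + 0.038880 + 0.015010 = 0.184390
Of this, 0.053890 comes from 0.038880 + 0.015010 (the overloaded truck=true cases).
P(overloaded truck | strain alarm) = 0.053890 / 0.184390 ≈ 0.292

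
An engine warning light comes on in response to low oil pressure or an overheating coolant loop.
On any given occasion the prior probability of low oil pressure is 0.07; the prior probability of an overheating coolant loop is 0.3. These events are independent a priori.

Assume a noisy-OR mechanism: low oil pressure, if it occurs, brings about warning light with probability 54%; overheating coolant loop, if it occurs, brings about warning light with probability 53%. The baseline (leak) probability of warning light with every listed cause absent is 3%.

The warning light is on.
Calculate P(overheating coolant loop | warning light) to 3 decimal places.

Under noisy-OR, P(warning light | causes) = 1 − (1−0.03)·∏(1−qᵢ) over the active causes.
Sum P(warning light|·) weighted by the priors over the 4 (low oil pressure, overheating coolant loop) configurations:
  P(warning light) = 0.03*0.93*0.7 + 0.5441*0.93*0.3 + 0.5538*0.07*0.7 + 0.790286*0.07*0.3
        = 0.019530 + 0.151804 + 0.027136 + 0.016596 = 0.215066
Keeping only the overheating coolant loop-present terms gives 0.168400, so
  P(overheating coolant loop | warning light) = 0.168400 / 0.215066 ≈ 0.783

P(overheating coolant loop | warning light) ≈ 0.783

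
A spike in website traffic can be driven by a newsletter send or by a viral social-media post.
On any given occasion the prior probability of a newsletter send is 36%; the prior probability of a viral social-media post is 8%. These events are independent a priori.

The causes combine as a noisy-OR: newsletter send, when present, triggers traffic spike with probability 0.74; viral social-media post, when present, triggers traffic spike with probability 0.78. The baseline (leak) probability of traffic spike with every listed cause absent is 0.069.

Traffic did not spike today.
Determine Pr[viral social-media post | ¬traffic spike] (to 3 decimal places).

Pr[viral social-media post | ¬traffic spike] ≈ 0.019

Under noisy-OR, P(traffic spike | causes) = 1 − (1−0.069)·∏(1−qᵢ) over the active causes.
P(¬traffic spike) = 0.931·0.64·0.92 + 0.20482·0.64·0.08 + 0.24206·0.36·0.92 + 0.053253·0.36·0.08 = 0.548173 + 0.010487 + 0.080170 + 0.001534 = 0.640364
Of this, 0.012021 comes from 0.010487 + 0.001534 (the viral social-media post=true cases).
P(viral social-media post | ¬traffic spike) = 0.012021 / 0.640364 ≈ 0.019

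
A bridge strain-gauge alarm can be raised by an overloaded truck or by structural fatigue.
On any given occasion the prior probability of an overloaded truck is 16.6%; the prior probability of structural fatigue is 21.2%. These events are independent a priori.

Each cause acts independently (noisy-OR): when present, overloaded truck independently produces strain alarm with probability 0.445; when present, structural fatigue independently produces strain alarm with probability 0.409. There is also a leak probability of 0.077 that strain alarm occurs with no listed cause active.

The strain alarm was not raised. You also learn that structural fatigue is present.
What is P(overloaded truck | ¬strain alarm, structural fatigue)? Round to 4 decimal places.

Under noisy-OR, P(strain alarm | causes) = 1 − (1−0.077)·∏(1−qᵢ) over the active causes.
Sum P(¬strain alarm|·) weighted by the priors over both values of overloaded truck:
  P(¬strain alarm | structural fatigue) = 0.545493×0.834 + 0.302749×0.166
        = 0.454941 + 0.050256 = 0.505197
Keeping only the overloaded truck-present terms gives 0.050256, so
  P(overloaded truck | ¬strain alarm, structural fatigue) = 0.050256 / 0.505197 ≈ 0.0995

P(overloaded truck | ¬strain alarm, structural fatigue) ≈ 0.0995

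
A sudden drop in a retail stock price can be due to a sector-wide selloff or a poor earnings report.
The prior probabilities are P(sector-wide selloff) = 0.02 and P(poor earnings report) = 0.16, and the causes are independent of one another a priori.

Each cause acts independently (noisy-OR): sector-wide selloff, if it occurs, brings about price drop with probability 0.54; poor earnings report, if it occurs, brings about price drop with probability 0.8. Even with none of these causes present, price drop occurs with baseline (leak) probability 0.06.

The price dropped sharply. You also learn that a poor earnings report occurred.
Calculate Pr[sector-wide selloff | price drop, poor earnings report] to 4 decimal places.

Pr[sector-wide selloff | price drop, poor earnings report] ≈ 0.0224

Under noisy-OR, P(price drop | causes) = 1 − (1−0.06)·∏(1−qᵢ) over the active causes.
P(price drop | poor earnings report) = 0.812·0.98 + 0.91352·0.02 = 0.795760 + 0.018270 = 0.814030
Restricting to configurations with sector-wide selloff present: 0.91352·0.02 = 0.018270.
P(sector-wide selloff | price drop, poor earnings report) = 0.018270 / 0.814030 ≈ 0.0224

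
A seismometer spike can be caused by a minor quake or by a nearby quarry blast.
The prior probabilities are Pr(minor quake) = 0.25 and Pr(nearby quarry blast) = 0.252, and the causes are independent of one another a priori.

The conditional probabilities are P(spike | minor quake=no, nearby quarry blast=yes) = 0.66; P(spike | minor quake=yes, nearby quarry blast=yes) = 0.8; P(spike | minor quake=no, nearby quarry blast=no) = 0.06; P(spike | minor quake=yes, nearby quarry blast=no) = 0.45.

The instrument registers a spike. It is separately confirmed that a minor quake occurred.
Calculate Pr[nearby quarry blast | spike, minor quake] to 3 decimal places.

P(spike | minor quake) = 0.45*0.748 + 0.8*0.252 = 0.336600 + 0.201600 = 0.538200
Restricting to configurations with nearby quarry blast present: 0.8*0.252 = 0.201600.
P(nearby quarry blast | spike, minor quake) = 0.201600 / 0.538200 ≈ 0.375

Pr[nearby quarry blast | spike, minor quake] ≈ 0.375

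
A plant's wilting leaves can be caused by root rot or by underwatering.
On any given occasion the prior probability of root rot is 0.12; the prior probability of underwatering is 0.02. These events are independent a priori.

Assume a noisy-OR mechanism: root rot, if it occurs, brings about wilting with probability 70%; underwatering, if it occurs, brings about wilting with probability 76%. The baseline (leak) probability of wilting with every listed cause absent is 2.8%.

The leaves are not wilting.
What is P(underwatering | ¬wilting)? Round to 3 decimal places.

P(underwatering | ¬wilting) ≈ 0.005

Under noisy-OR, P(wilting | causes) = 1 − (1−0.028)·∏(1−qᵢ) over the active causes.
Enumerate the 4 (root rot, underwatering) configurations and weight by the priors:
  P(¬wilting) = 0.972·0.88·0.98 + 0.23328·0.88·0.02 + 0.2916·0.12·0.98 + 0.069984·0.12·0.02
        = 0.838253 + 0.004106 + 0.034292 + 0.000168 = 0.876819
The terms with underwatering present sum to 0.004274, so
  P(underwatering | ¬wilting) = 0.004274 / 0.876819 ≈ 0.005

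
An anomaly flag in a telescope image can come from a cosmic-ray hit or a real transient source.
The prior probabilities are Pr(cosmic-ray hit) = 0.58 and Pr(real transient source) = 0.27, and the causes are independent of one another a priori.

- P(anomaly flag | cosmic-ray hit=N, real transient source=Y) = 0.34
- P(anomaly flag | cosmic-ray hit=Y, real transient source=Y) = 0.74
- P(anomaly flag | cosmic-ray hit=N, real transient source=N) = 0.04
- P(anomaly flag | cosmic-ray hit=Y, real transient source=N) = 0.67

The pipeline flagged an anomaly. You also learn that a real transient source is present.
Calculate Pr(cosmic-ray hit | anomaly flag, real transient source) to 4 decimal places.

Pr(cosmic-ray hit | anomaly flag, real transient source) ≈ 0.7503

Weight on cosmic-ray hit=true, given the evidence: 0.74·0.58 = 0.429200
Denominator P(anomaly flag | real transient source): 0.34·0.42 + 0.74·0.58 = 0.572000
Posterior = 0.429200 / 0.572000 ≈ 0.7503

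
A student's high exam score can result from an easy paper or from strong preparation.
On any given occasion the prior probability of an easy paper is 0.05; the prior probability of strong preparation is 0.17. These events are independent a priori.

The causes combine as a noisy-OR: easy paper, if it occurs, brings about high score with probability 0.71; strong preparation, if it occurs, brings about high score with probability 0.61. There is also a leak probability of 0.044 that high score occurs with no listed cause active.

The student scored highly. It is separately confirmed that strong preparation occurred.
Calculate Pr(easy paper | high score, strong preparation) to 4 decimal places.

Pr(easy paper | high score, strong preparation) ≈ 0.0696

Under noisy-OR, P(high score | causes) = 1 − (1−0.044)·∏(1−qᵢ) over the active causes.
P(high score | strong preparation) = 0.62716·0.95 + 0.891876·0.05 = 0.595802 + 0.044594 = 0.640396
Of this, 0.044594 comes from 0.891876·0.05 (the easy paper=true cases).
Hence the posterior is 0.044594/0.640396 ≈ 0.0696.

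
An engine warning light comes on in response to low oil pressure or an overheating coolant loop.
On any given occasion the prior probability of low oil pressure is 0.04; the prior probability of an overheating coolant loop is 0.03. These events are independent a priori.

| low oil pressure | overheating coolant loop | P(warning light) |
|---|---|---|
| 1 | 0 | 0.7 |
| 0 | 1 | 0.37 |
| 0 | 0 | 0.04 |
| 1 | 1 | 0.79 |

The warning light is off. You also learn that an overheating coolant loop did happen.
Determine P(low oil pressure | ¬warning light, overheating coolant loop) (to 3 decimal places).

Sum P(¬warning light|·) weighted by the priors over both values of low oil pressure:
  P(¬warning light | overheating coolant loop) = 0.63·0.96 + 0.21·0.04
        = 0.604800 + 0.008400 = 0.613200
The terms with low oil pressure present sum to 0.008400, so
  P(low oil pressure | ¬warning light, overheating coolant loop) = 0.008400 / 0.613200 ≈ 0.014

P(low oil pressure | ¬warning light, overheating coolant loop) ≈ 0.014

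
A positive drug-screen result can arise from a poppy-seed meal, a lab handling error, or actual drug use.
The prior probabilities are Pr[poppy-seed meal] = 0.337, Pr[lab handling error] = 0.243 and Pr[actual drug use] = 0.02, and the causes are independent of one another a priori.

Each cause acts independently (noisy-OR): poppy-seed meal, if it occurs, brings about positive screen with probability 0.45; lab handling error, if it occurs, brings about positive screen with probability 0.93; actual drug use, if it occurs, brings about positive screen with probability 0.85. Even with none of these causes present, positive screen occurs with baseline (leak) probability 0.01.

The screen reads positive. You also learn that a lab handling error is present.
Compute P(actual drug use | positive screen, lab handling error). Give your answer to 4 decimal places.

Under noisy-OR, P(positive screen | causes) = 1 − (1−0.01)·∏(1−qᵢ) over the active causes.
P(positive screen | lab handling error) = 0.9307×0.663×0.98 + 0.989605×0.663×0.02 + 0.961885×0.337×0.98 + 0.994283×0.337×0.02 = 0.604713 + 0.013122 + 0.317672 + 0.006701 = 0.942208
Restricting to configurations with actual drug use present: 0.013122 + 0.006701 = 0.019823.
P(actual drug use | positive screen, lab handling error) = 0.019823 / 0.942208 ≈ 0.0210

P(actual drug use | positive screen, lab handling error) ≈ 0.0210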